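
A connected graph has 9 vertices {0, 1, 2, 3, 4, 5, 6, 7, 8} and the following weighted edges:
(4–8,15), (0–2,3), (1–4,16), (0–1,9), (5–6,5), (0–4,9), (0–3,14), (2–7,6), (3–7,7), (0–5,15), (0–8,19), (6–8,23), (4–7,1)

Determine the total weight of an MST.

Prim's algorithm from 3:
Step 1: cheapest edge leaving the tree is 3–7 (7); add 7.
Step 2: cheapest edge leaving the tree is 4–7 (1); add 4.
Step 3: cheapest edge leaving the tree is 2–7 (6); add 2.
Step 4: cheapest edge leaving the tree is 0–2 (3); add 0.
Step 5: cheapest edge leaving the tree is 0–1 (9); add 1.
Step 6: cheapest edge leaving the tree is 0–5 (15); add 5.
Step 7: cheapest edge leaving the tree is 5–6 (5); add 6.
Step 8: cheapest edge leaving the tree is 4–8 (15); add 8.
MST edges: 3–7, 4–7, 2–7, 0–2, 0–1, 0–5, 5–6, 4–8; total weight 7+1+6+3+9+15+5+15 = 61.

61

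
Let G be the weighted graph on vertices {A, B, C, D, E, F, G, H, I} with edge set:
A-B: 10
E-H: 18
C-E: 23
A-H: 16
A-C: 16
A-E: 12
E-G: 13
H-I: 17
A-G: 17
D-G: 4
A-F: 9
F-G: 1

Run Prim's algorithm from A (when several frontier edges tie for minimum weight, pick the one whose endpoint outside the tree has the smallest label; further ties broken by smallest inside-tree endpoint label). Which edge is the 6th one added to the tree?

A-C

Grow the tree from A using Prim:
Step 1: frontier [A-F 9, A-B 10, A-E 12, A-C 16, A-H 16, A-G 17] → take A-F (9); add F.
Step 2: frontier [A-B 10, A-E 12, A-C 16, A-H 16, A-G 17, F-G 1] → take F-G (1); add G.
Step 3: frontier [A-B 10, A-E 12, A-C 16, A-H 16, D-G 4, E-G 13] → take D-G (4); add D.
Step 4: frontier [A-B 10, A-E 12, A-C 16, A-H 16, E-G 13] → take A-B (10); add B.
Step 5: frontier [A-E 12, A-C 16, A-H 16, E-G 13] → take A-E (12); add E.
Step 6: frontier [A-C 16, A-H 16, E-H 18, C-E 23] → take A-C (16); add C.
Step 7: frontier [A-H 16, E-H 18] → take A-H (16); add H.
Step 8: frontier [H-I 17] → take H-I (17); add I.
The 6th edge added is A-C.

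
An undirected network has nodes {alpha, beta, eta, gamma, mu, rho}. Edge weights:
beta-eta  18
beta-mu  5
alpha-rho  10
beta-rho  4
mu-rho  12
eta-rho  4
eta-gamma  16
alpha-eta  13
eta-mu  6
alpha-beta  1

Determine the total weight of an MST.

Prim, starting at mu.
Step 1: frontier [beta-mu 5, eta-mu 6, mu-rho 12] → take beta-mu (5); add beta.
Step 2: frontier [alpha-beta 1, beta-rho 4, beta-eta 18, eta-mu 6, mu-rho 12] → take alpha-beta (1); add alpha.
Step 3: frontier [alpha-rho 10, alpha-eta 13, beta-rho 4, beta-eta 18, eta-mu 6, mu-rho 12] → take beta-rho (4); add rho.
Step 4: frontier [alpha-eta 13, beta-eta 18, eta-mu 6, eta-rho 4] → take eta-rho (4); add eta.
Step 5: frontier [eta-gamma 16] → take eta-gamma (16); add gamma.
MST edges: beta-mu, alpha-beta, beta-rho, eta-rho, eta-gamma; total weight 5+1+4+4+16 = 30.

30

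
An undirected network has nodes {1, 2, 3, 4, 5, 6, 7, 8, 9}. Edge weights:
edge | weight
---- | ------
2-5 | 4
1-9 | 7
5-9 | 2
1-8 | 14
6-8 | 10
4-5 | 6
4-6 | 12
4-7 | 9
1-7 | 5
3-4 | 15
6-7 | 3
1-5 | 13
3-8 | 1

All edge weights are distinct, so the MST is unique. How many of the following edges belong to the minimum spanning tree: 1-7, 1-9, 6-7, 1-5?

Kruskal: consider edges lightest-first.
3-8 (1): add — endpoints in different components.
5-9 (2): add — endpoints in different components.
6-7 (3): add — endpoints in different components.
2-5 (4): add — endpoints in different components.
1-7 (5): add — endpoints in different components.
4-5 (6): add — endpoints in different components.
1-9 (7): add — endpoints in different components.
4-7 (9): skip — 4 and 7 already connected.
6-8 (10): add — endpoints in different components.
MST edge set: {3-8, 5-9, 6-7, 2-5, 1-7, 4-5, 1-9, 6-8}.
Of the listed edges, {1-7, 1-9, 6-7} are in the MST → 3.

3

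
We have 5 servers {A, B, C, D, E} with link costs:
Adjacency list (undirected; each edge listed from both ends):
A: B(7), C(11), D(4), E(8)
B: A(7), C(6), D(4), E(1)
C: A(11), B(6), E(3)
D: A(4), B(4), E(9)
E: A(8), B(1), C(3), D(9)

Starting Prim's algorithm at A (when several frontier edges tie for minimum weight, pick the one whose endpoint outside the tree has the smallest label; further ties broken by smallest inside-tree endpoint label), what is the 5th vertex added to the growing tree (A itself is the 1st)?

Prim, starting at A.
Step 1: frontier [A–D 4, A–B 7, A–E 8, A–C 11] → take A–D (4); add D.
Step 2: frontier [A–B 7, A–E 8, A–C 11, B–D 4, D–E 9] → take B–D (4); add B.
Step 3: frontier [A–E 8, A–C 11, B–E 1, B–C 6, D–E 9] → take B–E (1); add E.
Step 4: frontier [A–C 11, B–C 6, C–E 3] → take C–E (3); add C.
Vertex order: A, D, B, E, C. The 5th vertex is C.

C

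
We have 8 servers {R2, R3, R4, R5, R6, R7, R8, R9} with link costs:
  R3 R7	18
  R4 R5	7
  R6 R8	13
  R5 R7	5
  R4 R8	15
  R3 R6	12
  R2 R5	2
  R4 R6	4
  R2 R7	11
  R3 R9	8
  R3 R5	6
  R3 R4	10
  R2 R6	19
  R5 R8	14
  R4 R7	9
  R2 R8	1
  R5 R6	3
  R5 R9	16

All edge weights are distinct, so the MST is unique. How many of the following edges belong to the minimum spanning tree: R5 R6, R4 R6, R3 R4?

Kruskal: consider edges lightest-first.
R2 R8 (1): add — endpoints in different components.
R2 R5 (2): add — endpoints in different components.
R5 R6 (3): add — endpoints in different components.
R4 R6 (4): add — endpoints in different components.
R5 R7 (5): add — endpoints in different components.
R3 R5 (6): add — endpoints in different components.
R4 R5 (7): skip — R4 and R5 already connected.
R3 R9 (8): add — endpoints in different components.
MST edge set: {R2 R8, R2 R5, R5 R6, R4 R6, R5 R7, R3 R5, R3 R9}.
Of the listed edges, {R5 R6, R4 R6} are in the MST → 2.

2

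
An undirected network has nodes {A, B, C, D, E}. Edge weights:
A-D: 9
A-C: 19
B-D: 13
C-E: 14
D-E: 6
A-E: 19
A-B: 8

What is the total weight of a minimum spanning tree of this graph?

37

Grow the tree from B using Prim:
Step 1: cheapest edge leaving the tree is A-B (8); add A.
Step 2: cheapest edge leaving the tree is A-D (9); add D.
Step 3: cheapest edge leaving the tree is D-E (6); add E.
Step 4: cheapest edge leaving the tree is C-E (14); add C.
MST edges: A-B, A-D, D-E, C-E; total weight 8+9+6+14 = 37.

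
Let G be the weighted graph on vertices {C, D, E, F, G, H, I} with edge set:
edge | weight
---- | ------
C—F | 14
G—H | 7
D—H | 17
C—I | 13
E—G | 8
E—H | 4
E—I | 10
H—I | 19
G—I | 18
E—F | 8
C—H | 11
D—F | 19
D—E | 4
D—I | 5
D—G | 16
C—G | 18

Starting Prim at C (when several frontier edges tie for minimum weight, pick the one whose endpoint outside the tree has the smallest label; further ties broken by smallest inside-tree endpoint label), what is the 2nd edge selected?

E-H

Prim's algorithm from C:
Step 1: cheapest edge leaving the tree is C—H (11); add H.
Step 2: cheapest edge leaving the tree is E—H (4); add E.
Step 3: cheapest edge leaving the tree is D—E (4); add D.
Step 4: cheapest edge leaving the tree is D—I (5); add I.
Step 5: cheapest edge leaving the tree is G—H (7); add G.
Step 6: cheapest edge leaving the tree is E—F (8); add F.
The 2nd edge added is E—H.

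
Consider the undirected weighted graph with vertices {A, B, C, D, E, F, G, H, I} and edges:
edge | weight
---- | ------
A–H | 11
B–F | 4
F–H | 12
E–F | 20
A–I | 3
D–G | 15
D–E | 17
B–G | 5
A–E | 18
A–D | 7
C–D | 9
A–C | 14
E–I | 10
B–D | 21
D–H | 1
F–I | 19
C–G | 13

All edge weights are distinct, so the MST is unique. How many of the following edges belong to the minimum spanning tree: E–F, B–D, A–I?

Sort edges by weight, then run Kruskal:
D–H (1): add — endpoints in different components.
A–I (3): add — endpoints in different components.
B–F (4): add — endpoints in different components.
B–G (5): add — endpoints in different components.
A–D (7): add — endpoints in different components.
C–D (9): add — endpoints in different components.
E–I (10): add — endpoints in different components.
A–H (11): skip — A and H already connected.
F–H (12): add — endpoints in different components.
MST edge set: {D–H, A–I, B–F, B–G, A–D, C–D, E–I, F–H}.
Of the listed edges, {A–I} are in the MST → 1.

1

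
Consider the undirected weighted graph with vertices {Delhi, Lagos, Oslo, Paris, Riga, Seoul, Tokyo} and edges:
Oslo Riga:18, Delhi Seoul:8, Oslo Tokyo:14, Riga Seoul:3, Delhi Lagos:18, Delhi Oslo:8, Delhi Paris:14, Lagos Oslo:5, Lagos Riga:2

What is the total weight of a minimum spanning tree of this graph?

Grow the tree from Lagos using Prim:
Step 1: cheapest edge leaving the tree is Lagos Riga (2); add Riga.
Step 2: cheapest edge leaving the tree is Riga Seoul (3); add Seoul.
Step 3: cheapest edge leaving the tree is Lagos Oslo (5); add Oslo.
Step 4: cheapest edge leaving the tree is Delhi Oslo (8); add Delhi.
Step 5: cheapest edge leaving the tree is Delhi Paris (14); add Paris.
Step 6: cheapest edge leaving the tree is Oslo Tokyo (14); add Tokyo.
MST edges: Lagos Riga, Riga Seoul, Lagos Oslo, Delhi Oslo, Delhi Paris, Oslo Tokyo; total weight 2+3+5+8+14+14 = 46.

46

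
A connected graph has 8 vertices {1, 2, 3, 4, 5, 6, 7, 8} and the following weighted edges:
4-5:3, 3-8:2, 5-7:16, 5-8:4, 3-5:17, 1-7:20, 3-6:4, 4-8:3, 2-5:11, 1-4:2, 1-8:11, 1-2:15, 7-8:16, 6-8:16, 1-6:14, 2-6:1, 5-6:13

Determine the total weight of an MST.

Kruskal's algorithm — process edges by increasing weight (ties by edge label):
2-6 (1): add — endpoints in different components.
1-4 (2): add — endpoints in different components.
3-8 (2): add — endpoints in different components.
4-5 (3): add — endpoints in different components.
4-8 (3): add — endpoints in different components.
3-6 (4): add — endpoints in different components.
5-8 (4): skip — 5 and 8 already connected.
1-8 (11): skip — 1 and 8 already connected.
2-5 (11): skip — 2 and 5 already connected.
5-6 (13): skip — 5 and 6 already connected.
1-6 (14): skip — 1 and 6 already connected.
1-2 (15): skip — 1 and 2 already connected.
5-7 (16): add — endpoints in different components.
MST edges: 2-6, 1-4, 3-8, 4-5, 4-8, 3-6, 5-7; total weight 1+2+2+3+3+4+16 = 31.

31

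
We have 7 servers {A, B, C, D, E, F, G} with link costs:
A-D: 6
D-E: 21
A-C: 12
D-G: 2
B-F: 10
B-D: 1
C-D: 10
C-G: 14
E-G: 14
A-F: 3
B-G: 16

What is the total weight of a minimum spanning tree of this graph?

Grow the tree from F using Prim:
Step 1: cheapest edge leaving the tree is A-F (3); add A.
Step 2: cheapest edge leaving the tree is A-D (6); add D.
Step 3: cheapest edge leaving the tree is B-D (1); add B.
Step 4: cheapest edge leaving the tree is D-G (2); add G.
Step 5: cheapest edge leaving the tree is C-D (10); add C.
Step 6: cheapest edge leaving the tree is E-G (14); add E.
MST edges: A-F, A-D, B-D, D-G, C-D, E-G; total weight 3+6+1+2+10+14 = 36.

36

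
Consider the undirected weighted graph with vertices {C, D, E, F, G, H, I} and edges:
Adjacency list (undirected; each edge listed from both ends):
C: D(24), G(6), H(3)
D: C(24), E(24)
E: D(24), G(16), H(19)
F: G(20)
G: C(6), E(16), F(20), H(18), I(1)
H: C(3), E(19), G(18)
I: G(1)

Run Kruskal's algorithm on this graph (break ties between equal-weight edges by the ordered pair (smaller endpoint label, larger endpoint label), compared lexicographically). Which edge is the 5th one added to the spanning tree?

Kruskal: consider edges lightest-first.
G I (1): add — endpoints in different components.
C H (3): add — endpoints in different components.
C G (6): add — endpoints in different components.
E G (16): add — endpoints in different components.
G H (18): skip — G and H already connected.
E H (19): skip — E and H already connected.
F G (20): add — endpoints in different components.
C D (24): add — endpoints in different components.
The 5th edge added is F G.

F-G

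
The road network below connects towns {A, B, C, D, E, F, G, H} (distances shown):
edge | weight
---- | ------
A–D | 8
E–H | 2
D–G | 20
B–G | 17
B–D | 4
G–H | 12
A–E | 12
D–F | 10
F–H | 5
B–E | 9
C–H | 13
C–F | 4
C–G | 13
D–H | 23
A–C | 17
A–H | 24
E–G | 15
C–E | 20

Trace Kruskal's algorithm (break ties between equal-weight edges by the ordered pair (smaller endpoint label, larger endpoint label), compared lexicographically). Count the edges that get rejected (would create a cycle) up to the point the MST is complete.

Kruskal's algorithm — process edges by increasing weight (ties by edge label):
E–H (2): add — endpoints in different components.
B–D (4): add — endpoints in different components.
C–F (4): add — endpoints in different components.
F–H (5): add — endpoints in different components.
A–D (8): add — endpoints in different components.
B–E (9): add — endpoints in different components.
D–F (10): skip — D and F already connected.
A–E (12): skip — A and E already connected.
G–H (12): add — endpoints in different components.
Edges rejected before the tree was complete: 2.

2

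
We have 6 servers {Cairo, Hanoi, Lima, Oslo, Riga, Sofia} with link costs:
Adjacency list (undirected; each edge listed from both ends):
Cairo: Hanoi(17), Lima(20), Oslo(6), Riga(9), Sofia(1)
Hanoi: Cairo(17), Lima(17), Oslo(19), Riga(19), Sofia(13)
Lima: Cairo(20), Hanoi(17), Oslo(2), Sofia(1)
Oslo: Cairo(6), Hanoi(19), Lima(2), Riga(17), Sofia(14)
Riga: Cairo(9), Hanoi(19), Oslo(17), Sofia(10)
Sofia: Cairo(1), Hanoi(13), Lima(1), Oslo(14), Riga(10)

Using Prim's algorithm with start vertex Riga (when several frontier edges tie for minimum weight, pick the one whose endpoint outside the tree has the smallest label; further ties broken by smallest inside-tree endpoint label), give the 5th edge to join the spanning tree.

Hanoi-Sofia

Grow the tree from Riga using Prim:
Step 1: frontier [Cairo–Riga 9, Riga–Sofia 10, Oslo–Riga 17, Hanoi–Riga 19] → take Cairo–Riga (9); add Cairo.
Step 2: frontier [Cairo–Sofia 1, Cairo–Oslo 6, Cairo–Hanoi 17, Cairo–Lima 20, Riga–Sofia 10, Oslo–Riga 17, Hanoi–Riga 19] → take Cairo–Sofia (1); add Sofia.
Step 3: frontier [Cairo–Oslo 6, Cairo–Hanoi 17, Cairo–Lima 20, Oslo–Riga 17, Hanoi–Riga 19, Lima–Sofia 1, Hanoi–Sofia 13, Oslo–Sofia 14] → take Lima–Sofia (1); add Lima.
Step 4: frontier [Cairo–Oslo 6, Cairo–Hanoi 17, Lima–Oslo 2, Hanoi–Lima 17, Oslo–Riga 17, Hanoi–Riga 19, Hanoi–Sofia 13, Oslo–Sofia 14] → take Lima–Oslo (2); add Oslo.
Step 5: frontier [Cairo–Hanoi 17, Hanoi–Lima 17, Hanoi–Oslo 19, Hanoi–Riga 19, Hanoi–Sofia 13] → take Hanoi–Sofia (13); add Hanoi.
The 5th edge added is Hanoi–Sofia.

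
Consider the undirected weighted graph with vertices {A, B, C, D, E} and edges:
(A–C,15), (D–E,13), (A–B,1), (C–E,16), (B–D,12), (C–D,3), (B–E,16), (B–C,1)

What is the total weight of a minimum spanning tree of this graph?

18

Prim, starting at B.
Step 1: cheapest edge leaving the tree is A–B (1); add A.
Step 2: cheapest edge leaving the tree is B–C (1); add C.
Step 3: cheapest edge leaving the tree is C–D (3); add D.
Step 4: cheapest edge leaving the tree is D–E (13); add E.
MST edges: A–B, B–C, C–D, D–E; total weight 1+1+3+13 = 18.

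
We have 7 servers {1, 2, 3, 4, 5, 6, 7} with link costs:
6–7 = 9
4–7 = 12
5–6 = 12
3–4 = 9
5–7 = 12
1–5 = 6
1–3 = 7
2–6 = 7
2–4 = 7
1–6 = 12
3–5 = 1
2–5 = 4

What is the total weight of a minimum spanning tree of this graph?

Kruskal: consider edges lightest-first.
3–5 (1): add — endpoints in different components.
2–5 (4): add — endpoints in different components.
1–5 (6): add — endpoints in different components.
1–3 (7): skip — 1 and 3 already connected.
2–4 (7): add — endpoints in different components.
2–6 (7): add — endpoints in different components.
3–4 (9): skip — 3 and 4 already connected.
6–7 (9): add — endpoints in different components.
MST edges: 3–5, 2–5, 1–5, 2–4, 2–6, 6–7; total weight 1+4+6+7+7+9 = 34.

34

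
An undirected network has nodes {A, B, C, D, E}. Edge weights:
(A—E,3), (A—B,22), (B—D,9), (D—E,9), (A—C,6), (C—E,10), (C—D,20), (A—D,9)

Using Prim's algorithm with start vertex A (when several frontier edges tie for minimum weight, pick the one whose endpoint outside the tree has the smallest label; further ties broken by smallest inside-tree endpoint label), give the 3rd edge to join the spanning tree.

A-D

Grow the tree from A using Prim:
Step 1: frontier [A—E 3, A—C 6, A—D 9, A—B 22] → take A—E (3); add E.
Step 2: frontier [A—C 6, A—D 9, A—B 22, D—E 9, C—E 10] → take A—C (6); add C.
Step 3: frontier [A—D 9, A—B 22, C—D 20, D—E 9] → take A—D (9); add D.
Step 4: frontier [A—B 22, B—D 9] → take B—D (9); add B.
The 3rd edge added is A—D.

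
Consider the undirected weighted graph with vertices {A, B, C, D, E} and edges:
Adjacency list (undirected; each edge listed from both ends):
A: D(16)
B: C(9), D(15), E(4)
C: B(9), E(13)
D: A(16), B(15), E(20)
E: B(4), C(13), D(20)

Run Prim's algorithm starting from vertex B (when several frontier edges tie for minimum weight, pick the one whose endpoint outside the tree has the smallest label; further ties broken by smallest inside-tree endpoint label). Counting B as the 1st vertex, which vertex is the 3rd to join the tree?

Grow the tree from B using Prim:
Step 1: frontier [B–E 4, B–C 9, B–D 15] → take B–E (4); add E.
Step 2: frontier [B–C 9, B–D 15, C–E 13, D–E 20] → take B–C (9); add C.
Step 3: frontier [B–D 15, D–E 20] → take B–D (15); add D.
Step 4: frontier [A–D 16] → take A–D (16); add A.
Vertex order: B, E, C, D, A. The 3rd vertex is C.

C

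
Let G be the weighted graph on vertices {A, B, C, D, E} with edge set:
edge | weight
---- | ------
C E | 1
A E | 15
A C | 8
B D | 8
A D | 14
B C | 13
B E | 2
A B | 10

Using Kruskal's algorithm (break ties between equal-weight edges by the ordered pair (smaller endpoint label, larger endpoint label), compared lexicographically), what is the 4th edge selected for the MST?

Sort edges by weight, then run Kruskal:
C E (1): add. Components now {A} {B} {C,E} {D}
B E (2): add. Components now {A} {B,C,E} {D}
A C (8): add. Components now {A,B,C,E} {D}
B D (8): add. Components now {A,B,C,D,E}
The 4th edge added is B D.

B-D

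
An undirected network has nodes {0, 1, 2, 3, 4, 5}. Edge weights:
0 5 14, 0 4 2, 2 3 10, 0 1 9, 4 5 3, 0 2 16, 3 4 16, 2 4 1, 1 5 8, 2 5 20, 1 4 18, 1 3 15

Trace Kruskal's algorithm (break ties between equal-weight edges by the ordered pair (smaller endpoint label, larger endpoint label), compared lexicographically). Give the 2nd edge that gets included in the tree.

Kruskal's algorithm — process edges by increasing weight (ties by edge label):
2 4 (1): add — endpoints in different components.
0 4 (2): add — endpoints in different components.
4 5 (3): add — endpoints in different components.
1 5 (8): add — endpoints in different components.
0 1 (9): skip — 0 and 1 already connected.
2 3 (10): add — endpoints in different components.
The 2nd edge added is 0 4.

0-4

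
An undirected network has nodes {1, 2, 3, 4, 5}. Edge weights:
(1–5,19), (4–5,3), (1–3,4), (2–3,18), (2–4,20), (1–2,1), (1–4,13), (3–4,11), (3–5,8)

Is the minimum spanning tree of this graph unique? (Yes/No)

Yes

Sort edges by weight, then run Kruskal:
1–2 (1): add — endpoints in different components.
4–5 (3): add — endpoints in different components.
1–3 (4): add — endpoints in different components.
3–5 (8): add — endpoints in different components.
Every non-tree edge has weight strictly greater than the heaviest edge on the tree path between its endpoints, so the MST is unique.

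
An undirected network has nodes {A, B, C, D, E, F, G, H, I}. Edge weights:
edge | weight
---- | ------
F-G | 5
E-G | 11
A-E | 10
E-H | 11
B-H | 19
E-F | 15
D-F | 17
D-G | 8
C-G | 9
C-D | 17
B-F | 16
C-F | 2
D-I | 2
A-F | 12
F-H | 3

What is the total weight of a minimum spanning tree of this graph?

57

Prim, starting at C.
Step 1: cheapest edge leaving the tree is C-F (2); add F.
Step 2: cheapest edge leaving the tree is F-H (3); add H.
Step 3: cheapest edge leaving the tree is F-G (5); add G.
Step 4: cheapest edge leaving the tree is D-G (8); add D.
Step 5: cheapest edge leaving the tree is D-I (2); add I.
Step 6: cheapest edge leaving the tree is E-G (11); add E.
Step 7: cheapest edge leaving the tree is A-E (10); add A.
Step 8: cheapest edge leaving the tree is B-F (16); add B.
MST edges: C-F, F-H, F-G, D-G, D-I, E-G, A-E, B-F; total weight 2+3+5+8+2+11+10+16 = 57.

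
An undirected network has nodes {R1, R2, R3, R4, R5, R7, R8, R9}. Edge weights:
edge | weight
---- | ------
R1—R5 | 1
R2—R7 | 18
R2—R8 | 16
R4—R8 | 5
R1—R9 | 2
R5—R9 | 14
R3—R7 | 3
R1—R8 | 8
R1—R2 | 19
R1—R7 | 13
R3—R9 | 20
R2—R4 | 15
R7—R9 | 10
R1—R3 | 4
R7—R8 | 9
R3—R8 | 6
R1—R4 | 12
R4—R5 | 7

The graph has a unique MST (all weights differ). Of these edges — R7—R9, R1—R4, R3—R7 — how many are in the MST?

1

Kruskal's algorithm — process edges by increasing weight (ties by edge label):
R1—R5 (1): add — endpoints in different components.
R1—R9 (2): add — endpoints in different components.
R3—R7 (3): add — endpoints in different components.
R1—R3 (4): add — endpoints in different components.
R4—R8 (5): add — endpoints in different components.
R3—R8 (6): add — endpoints in different components.
R4—R5 (7): skip — R4 and R5 already connected.
R1—R8 (8): skip — R8 and R1 already connected.
R7—R8 (9): skip — R7 and R8 already connected.
R7—R9 (10): skip — R7 and R9 already connected.
R1—R4 (12): skip — R4 and R1 already connected.
R1—R7 (13): skip — R7 and R1 already connected.
R5—R9 (14): skip — R5 and R9 already connected.
R2—R4 (15): add — endpoints in different components.
MST edge set: {R1—R5, R1—R9, R3—R7, R1—R3, R4—R8, R3—R8, R2—R4}.
Of the listed edges, {R3—R7} are in the MST → 1.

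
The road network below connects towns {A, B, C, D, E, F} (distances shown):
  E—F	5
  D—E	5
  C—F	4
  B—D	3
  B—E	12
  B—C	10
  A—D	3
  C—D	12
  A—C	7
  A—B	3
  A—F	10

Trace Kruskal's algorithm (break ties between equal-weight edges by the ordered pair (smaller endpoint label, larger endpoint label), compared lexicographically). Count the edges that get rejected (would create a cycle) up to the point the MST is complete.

1

Kruskal: consider edges lightest-first.
A—B (3): add — endpoints in different components.
A—D (3): add — endpoints in different components.
B—D (3): skip — B and D already connected.
C—F (4): add — endpoints in different components.
D—E (5): add — endpoints in different components.
E—F (5): add — endpoints in different components.
Edges rejected before the tree was complete: 1.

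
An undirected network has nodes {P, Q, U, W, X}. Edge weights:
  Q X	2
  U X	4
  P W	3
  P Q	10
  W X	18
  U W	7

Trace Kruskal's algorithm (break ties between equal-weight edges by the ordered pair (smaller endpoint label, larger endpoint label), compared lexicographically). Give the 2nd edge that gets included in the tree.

P-W

Sort edges by weight, then run Kruskal:
Q X (2): add — endpoints in different components.
P W (3): add — endpoints in different components.
U X (4): add — endpoints in different components.
U W (7): add — endpoints in different components.
The 2nd edge added is P W.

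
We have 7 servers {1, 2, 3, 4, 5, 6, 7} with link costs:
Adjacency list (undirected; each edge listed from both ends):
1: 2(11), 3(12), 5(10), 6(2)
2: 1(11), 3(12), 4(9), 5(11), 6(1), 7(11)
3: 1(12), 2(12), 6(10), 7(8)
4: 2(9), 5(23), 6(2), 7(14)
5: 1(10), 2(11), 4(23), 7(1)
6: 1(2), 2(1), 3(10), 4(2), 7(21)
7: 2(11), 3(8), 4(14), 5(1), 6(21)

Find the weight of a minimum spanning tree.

24

Grow the tree from 2 using Prim:
Step 1: cheapest edge leaving the tree is 2 6 (1); add 6.
Step 2: cheapest edge leaving the tree is 1 6 (2); add 1.
Step 3: cheapest edge leaving the tree is 4 6 (2); add 4.
Step 4: cheapest edge leaving the tree is 3 6 (10); add 3.
Step 5: cheapest edge leaving the tree is 3 7 (8); add 7.
Step 6: cheapest edge leaving the tree is 5 7 (1); add 5.
MST edges: 2 6, 1 6, 4 6, 3 6, 3 7, 5 7; total weight 1+2+2+10+8+1 = 24.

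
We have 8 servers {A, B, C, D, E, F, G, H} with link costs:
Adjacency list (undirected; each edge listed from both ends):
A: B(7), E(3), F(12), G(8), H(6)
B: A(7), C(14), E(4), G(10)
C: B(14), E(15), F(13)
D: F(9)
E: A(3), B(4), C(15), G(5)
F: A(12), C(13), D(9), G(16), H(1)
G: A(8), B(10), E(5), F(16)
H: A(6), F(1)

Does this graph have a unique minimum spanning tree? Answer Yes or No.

Yes

Kruskal's algorithm — process edges by increasing weight (ties by edge label):
F—H (1): add — endpoints in different components.
A—E (3): add — endpoints in different components.
B—E (4): add — endpoints in different components.
E—G (5): add — endpoints in different components.
A—H (6): add — endpoints in different components.
A—B (7): skip — A and B already connected.
A—G (8): skip — A and G already connected.
D—F (9): add — endpoints in different components.
B—G (10): skip — B and G already connected.
A—F (12): skip — A and F already connected.
C—F (13): add — endpoints in different components.
Every non-tree edge has weight strictly greater than the heaviest edge on the tree path between its endpoints, so the MST is unique.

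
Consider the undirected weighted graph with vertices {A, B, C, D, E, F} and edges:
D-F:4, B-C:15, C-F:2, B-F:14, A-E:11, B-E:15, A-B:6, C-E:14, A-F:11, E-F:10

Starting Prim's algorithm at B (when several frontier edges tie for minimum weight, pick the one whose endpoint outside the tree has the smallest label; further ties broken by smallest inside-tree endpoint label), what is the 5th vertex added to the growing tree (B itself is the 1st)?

C

Grow the tree from B using Prim:
Step 1: cheapest edge leaving the tree is A-B (6); add A.
Step 2: cheapest edge leaving the tree is A-E (11); add E.
Step 3: cheapest edge leaving the tree is E-F (10); add F.
Step 4: cheapest edge leaving the tree is C-F (2); add C.
Step 5: cheapest edge leaving the tree is D-F (4); add D.
Vertex order: B, A, E, F, C, D. The 5th vertex is C.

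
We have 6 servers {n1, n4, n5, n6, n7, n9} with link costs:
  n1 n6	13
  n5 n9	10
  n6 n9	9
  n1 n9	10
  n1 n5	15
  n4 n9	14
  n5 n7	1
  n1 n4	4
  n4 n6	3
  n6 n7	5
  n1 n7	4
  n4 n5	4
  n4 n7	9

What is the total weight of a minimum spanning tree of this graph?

21

Sort edges by weight, then run Kruskal:
n5 n7 (1): add — endpoints in different components.
n4 n6 (3): add — endpoints in different components.
n1 n4 (4): add — endpoints in different components.
n1 n7 (4): add — endpoints in different components.
n4 n5 (4): skip — n4 and n5 already connected.
n6 n7 (5): skip — n7 and n6 already connected.
n4 n7 (9): skip — n4 and n7 already connected.
n6 n9 (9): add — endpoints in different components.
MST edges: n5 n7, n4 n6, n1 n4, n1 n7, n6 n9; total weight 1+3+4+4+9 = 21.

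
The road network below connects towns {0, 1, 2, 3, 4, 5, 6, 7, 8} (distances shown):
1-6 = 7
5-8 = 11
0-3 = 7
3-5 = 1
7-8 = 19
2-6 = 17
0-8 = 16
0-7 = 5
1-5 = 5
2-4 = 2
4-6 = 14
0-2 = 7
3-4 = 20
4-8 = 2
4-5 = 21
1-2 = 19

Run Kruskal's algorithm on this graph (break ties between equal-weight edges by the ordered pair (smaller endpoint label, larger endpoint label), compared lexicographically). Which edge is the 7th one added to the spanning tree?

0-3

Kruskal: consider edges lightest-first.
3-5 (1): add — endpoints in different components.
2-4 (2): add — endpoints in different components.
4-8 (2): add — endpoints in different components.
0-7 (5): add — endpoints in different components.
1-5 (5): add — endpoints in different components.
0-2 (7): add — endpoints in different components.
0-3 (7): add — endpoints in different components.
1-6 (7): add — endpoints in different components.
The 7th edge added is 0-3.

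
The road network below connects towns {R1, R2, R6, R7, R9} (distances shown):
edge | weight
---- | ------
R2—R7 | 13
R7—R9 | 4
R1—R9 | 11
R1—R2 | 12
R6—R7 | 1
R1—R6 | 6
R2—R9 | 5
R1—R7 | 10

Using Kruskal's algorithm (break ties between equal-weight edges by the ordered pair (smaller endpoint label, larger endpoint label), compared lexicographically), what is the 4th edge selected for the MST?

Sort edges by weight, then run Kruskal:
R6—R7 (1): add — endpoints in different components.
R7—R9 (4): add — endpoints in different components.
R2—R9 (5): add — endpoints in different components.
R1—R6 (6): add — endpoints in different components.
The 4th edge added is R1—R6.

R1-R6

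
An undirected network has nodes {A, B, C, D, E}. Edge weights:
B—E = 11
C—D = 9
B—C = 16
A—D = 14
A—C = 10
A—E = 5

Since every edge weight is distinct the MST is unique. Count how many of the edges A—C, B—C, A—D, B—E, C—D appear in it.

Sort edges by weight, then run Kruskal:
A—E (5): add — endpoints in different components.
C—D (9): add — endpoints in different components.
A—C (10): add — endpoints in different components.
B—E (11): add — endpoints in different components.
MST edge set: {A—E, C—D, A—C, B—E}.
Of the listed edges, {A—C, B—E, C—D} are in the MST → 3.

3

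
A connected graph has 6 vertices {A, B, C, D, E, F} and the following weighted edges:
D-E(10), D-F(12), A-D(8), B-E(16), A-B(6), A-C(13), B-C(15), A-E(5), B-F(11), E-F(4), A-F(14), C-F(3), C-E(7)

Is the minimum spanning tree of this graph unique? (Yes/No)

Yes

Sort edges by weight, then run Kruskal:
C-F (3): add. Components now {A} {B} {C,F} {D} {E}
E-F (4): add. Components now {A} {B} {C,E,F} {D}
A-E (5): add. Components now {A,C,E,F} {B} {D}
A-B (6): add. Components now {A,B,C,E,F} {D}
C-E (7): skip — C and E already connected.
A-D (8): add. Components now {A,B,C,D,E,F}
Every non-tree edge has weight strictly greater than the heaviest edge on the tree path between its endpoints, so the MST is unique.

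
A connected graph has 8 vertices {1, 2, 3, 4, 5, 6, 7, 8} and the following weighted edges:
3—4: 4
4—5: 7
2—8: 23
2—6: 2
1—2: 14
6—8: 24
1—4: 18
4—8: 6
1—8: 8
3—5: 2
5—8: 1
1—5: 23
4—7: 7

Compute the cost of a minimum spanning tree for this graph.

Prim, starting at 3.
Step 1: cheapest edge leaving the tree is 3—5 (2); add 5.
Step 2: cheapest edge leaving the tree is 5—8 (1); add 8.
Step 3: cheapest edge leaving the tree is 3—4 (4); add 4.
Step 4: cheapest edge leaving the tree is 4—7 (7); add 7.
Step 5: cheapest edge leaving the tree is 1—8 (8); add 1.
Step 6: cheapest edge leaving the tree is 1—2 (14); add 2.
Step 7: cheapest edge leaving the tree is 2—6 (2); add 6.
MST edges: 3—5, 5—8, 3—4, 4—7, 1—8, 1—2, 2—6; total weight 2+1+4+7+8+14+2 = 38.

38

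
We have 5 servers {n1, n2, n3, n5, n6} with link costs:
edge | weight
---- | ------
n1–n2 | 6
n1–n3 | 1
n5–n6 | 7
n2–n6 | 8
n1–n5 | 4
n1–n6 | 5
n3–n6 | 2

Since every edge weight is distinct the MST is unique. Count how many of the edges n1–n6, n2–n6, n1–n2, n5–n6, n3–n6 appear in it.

2

Kruskal: consider edges lightest-first.
n1–n3 (1): add — endpoints in different components.
n3–n6 (2): add — endpoints in different components.
n1–n5 (4): add — endpoints in different components.
n1–n6 (5): skip — n6 and n1 already connected.
n1–n2 (6): add — endpoints in different components.
MST edge set: {n1–n3, n3–n6, n1–n5, n1–n2}.
Of the listed edges, {n1–n2, n3–n6} are in the MST → 2.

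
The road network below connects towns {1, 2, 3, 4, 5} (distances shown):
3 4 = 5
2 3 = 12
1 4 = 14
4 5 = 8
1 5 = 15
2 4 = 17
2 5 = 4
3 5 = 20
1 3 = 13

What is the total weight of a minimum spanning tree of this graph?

30

Prim, starting at 1.
Step 1: frontier [1 3 13, 1 4 14, 1 5 15] → take 1 3 (13); add 3.
Step 2: frontier [1 4 14, 1 5 15, 3 4 5, 2 3 12, 3 5 20] → take 3 4 (5); add 4.
Step 3: frontier [1 5 15, 2 3 12, 3 5 20, 4 5 8, 2 4 17] → take 4 5 (8); add 5.
Step 4: frontier [2 3 12, 2 4 17, 2 5 4] → take 2 5 (4); add 2.
MST edges: 1 3, 3 4, 4 5, 2 5; total weight 13+5+8+4 = 30.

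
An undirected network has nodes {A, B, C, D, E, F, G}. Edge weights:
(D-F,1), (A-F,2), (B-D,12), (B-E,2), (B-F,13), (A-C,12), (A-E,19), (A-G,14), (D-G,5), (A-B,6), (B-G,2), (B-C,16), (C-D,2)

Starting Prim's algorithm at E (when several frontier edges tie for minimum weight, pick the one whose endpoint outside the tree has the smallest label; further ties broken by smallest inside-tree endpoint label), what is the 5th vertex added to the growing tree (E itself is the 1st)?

Grow the tree from E using Prim:
Step 1: cheapest edge leaving the tree is B-E (2); add B.
Step 2: cheapest edge leaving the tree is B-G (2); add G.
Step 3: cheapest edge leaving the tree is D-G (5); add D.
Step 4: cheapest edge leaving the tree is D-F (1); add F.
Step 5: cheapest edge leaving the tree is A-F (2); add A.
Step 6: cheapest edge leaving the tree is C-D (2); add C.
Vertex order: E, B, G, D, F, A, C. The 5th vertex is F.

F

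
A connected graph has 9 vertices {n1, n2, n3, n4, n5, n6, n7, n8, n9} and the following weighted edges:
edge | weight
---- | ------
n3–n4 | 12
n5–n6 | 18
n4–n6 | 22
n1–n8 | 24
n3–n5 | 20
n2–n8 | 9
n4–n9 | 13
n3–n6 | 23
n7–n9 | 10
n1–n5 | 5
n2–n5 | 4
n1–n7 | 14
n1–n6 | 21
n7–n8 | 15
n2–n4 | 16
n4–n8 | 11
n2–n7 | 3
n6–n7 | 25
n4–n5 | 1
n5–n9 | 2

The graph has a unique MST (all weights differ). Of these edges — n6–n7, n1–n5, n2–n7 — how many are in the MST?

Kruskal: consider edges lightest-first.
n4–n5 (1): add — endpoints in different components.
n5–n9 (2): add — endpoints in different components.
n2–n7 (3): add — endpoints in different components.
n2–n5 (4): add — endpoints in different components.
n1–n5 (5): add — endpoints in different components.
n2–n8 (9): add — endpoints in different components.
n7–n9 (10): skip — n9 and n7 already connected.
n4–n8 (11): skip — n8 and n4 already connected.
n3–n4 (12): add — endpoints in different components.
n4–n9 (13): skip — n9 and n4 already connected.
n1–n7 (14): skip — n1 and n7 already connected.
n7–n8 (15): skip — n8 and n7 already connected.
n2–n4 (16): skip — n2 and n4 already connected.
n5–n6 (18): add — endpoints in different components.
MST edge set: {n4–n5, n5–n9, n2–n7, n2–n5, n1–n5, n2–n8, n3–n4, n5–n6}.
Of the listed edges, {n1–n5, n2–n7} are in the MST → 2.

2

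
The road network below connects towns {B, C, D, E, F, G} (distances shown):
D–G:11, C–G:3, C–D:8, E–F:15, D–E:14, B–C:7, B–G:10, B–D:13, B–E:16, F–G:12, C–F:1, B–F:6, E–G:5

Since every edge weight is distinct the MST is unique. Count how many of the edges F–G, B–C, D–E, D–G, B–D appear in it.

Sort edges by weight, then run Kruskal:
C–F (1): add. Components now {B} {C,F} {D} {E} {G}
C–G (3): add. Components now {B} {C,F,G} {D} {E}
E–G (5): add. Components now {B} {C,E,F,G} {D}
B–F (6): add. Components now {B,C,E,F,G} {D}
B–C (7): skip — B and C already connected.
C–D (8): add. Components now {B,C,D,E,F,G}
MST edge set: {C–F, C–G, E–G, B–F, C–D}.
Of the listed edges, {} are in the MST → 0.

0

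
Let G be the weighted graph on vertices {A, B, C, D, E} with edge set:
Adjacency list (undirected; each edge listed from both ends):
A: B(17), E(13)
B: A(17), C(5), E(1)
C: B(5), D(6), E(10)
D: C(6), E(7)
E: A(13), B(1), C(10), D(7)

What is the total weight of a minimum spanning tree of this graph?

Kruskal's algorithm — process edges by increasing weight (ties by edge label):
B–E (1): add — endpoints in different components.
B–C (5): add — endpoints in different components.
C–D (6): add — endpoints in different components.
D–E (7): skip — D and E already connected.
C–E (10): skip — C and E already connected.
A–E (13): add — endpoints in different components.
MST edges: B–E, B–C, C–D, A–E; total weight 1+5+6+13 = 25.

25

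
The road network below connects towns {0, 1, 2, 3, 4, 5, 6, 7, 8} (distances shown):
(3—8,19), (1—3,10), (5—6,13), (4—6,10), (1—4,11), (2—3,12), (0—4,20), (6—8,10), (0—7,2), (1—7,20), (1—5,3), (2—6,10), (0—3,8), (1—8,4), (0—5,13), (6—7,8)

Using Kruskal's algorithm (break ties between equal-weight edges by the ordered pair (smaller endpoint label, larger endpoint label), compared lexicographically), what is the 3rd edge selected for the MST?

Kruskal's algorithm — process edges by increasing weight (ties by edge label):
0—7 (2): add — endpoints in different components.
1—5 (3): add — endpoints in different components.
1—8 (4): add — endpoints in different components.
0—3 (8): add — endpoints in different components.
6—7 (8): add — endpoints in different components.
1—3 (10): add — endpoints in different components.
2—6 (10): add — endpoints in different components.
4—6 (10): add — endpoints in different components.
The 3rd edge added is 1—8.

1-8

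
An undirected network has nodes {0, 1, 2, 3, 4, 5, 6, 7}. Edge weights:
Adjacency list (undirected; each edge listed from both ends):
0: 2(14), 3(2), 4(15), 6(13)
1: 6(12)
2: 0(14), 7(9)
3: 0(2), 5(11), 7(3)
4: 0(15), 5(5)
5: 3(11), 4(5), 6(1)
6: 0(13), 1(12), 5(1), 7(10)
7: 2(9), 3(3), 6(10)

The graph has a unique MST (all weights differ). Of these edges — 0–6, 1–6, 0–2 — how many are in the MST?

Kruskal's algorithm — process edges by increasing weight (ties by edge label):
5–6 (1): add — endpoints in different components.
0–3 (2): add — endpoints in different components.
3–7 (3): add — endpoints in different components.
4–5 (5): add — endpoints in different components.
2–7 (9): add — endpoints in different components.
6–7 (10): add — endpoints in different components.
3–5 (11): skip — 3 and 5 already connected.
1–6 (12): add — endpoints in different components.
MST edge set: {5–6, 0–3, 3–7, 4–5, 2–7, 6–7, 1–6}.
Of the listed edges, {1–6} are in the MST → 1.

1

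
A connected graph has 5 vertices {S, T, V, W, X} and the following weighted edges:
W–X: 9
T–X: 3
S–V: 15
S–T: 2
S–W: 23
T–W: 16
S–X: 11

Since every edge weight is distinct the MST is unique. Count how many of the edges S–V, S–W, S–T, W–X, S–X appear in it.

Kruskal's algorithm — process edges by increasing weight (ties by edge label):
S–T (2): add — endpoints in different components.
T–X (3): add — endpoints in different components.
W–X (9): add — endpoints in different components.
S–X (11): skip — X and S already connected.
S–V (15): add — endpoints in different components.
MST edge set: {S–T, T–X, W–X, S–V}.
Of the listed edges, {S–V, S–T, W–X} are in the MST → 3.

3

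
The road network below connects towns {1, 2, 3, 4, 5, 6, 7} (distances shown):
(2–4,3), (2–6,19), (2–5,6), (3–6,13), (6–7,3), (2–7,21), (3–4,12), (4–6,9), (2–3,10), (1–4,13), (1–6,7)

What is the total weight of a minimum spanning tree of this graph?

Prim's algorithm from 1:
Step 1: frontier [1–6 7, 1–4 13] → take 1–6 (7); add 6.
Step 2: frontier [1–4 13, 6–7 3, 4–6 9, 3–6 13, 2–6 19] → take 6–7 (3); add 7.
Step 3: frontier [1–4 13, 4–6 9, 3–6 13, 2–6 19, 2–7 21] → take 4–6 (9); add 4.
Step 4: frontier [2–4 3, 3–4 12, 3–6 13, 2–6 19, 2–7 21] → take 2–4 (3); add 2.
Step 5: frontier [2–5 6, 2–3 10, 3–4 12, 3–6 13] → take 2–5 (6); add 5.
Step 6: frontier [2–3 10, 3–4 12, 3–6 13] → take 2–3 (10); add 3.
MST edges: 1–6, 6–7, 4–6, 2–4, 2–5, 2–3; total weight 7+3+9+3+6+10 = 38.

38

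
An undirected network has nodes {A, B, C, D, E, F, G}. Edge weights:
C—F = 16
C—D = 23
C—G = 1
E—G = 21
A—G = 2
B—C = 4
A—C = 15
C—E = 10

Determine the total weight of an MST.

56

Prim's algorithm from G:
Step 1: cheapest edge leaving the tree is C—G (1); add C.
Step 2: cheapest edge leaving the tree is A—G (2); add A.
Step 3: cheapest edge leaving the tree is B—C (4); add B.
Step 4: cheapest edge leaving the tree is C—E (10); add E.
Step 5: cheapest edge leaving the tree is C—F (16); add F.
Step 6: cheapest edge leaving the tree is C—D (23); add D.
MST edges: C—G, A—G, B—C, C—E, C—F, C—D; total weight 1+2+4+10+16+23 = 56.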